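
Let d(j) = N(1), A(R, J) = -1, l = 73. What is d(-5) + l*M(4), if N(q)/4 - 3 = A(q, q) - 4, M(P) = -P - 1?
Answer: -373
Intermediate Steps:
M(P) = -1 - P
N(q) = -8 (N(q) = 12 + 4*(-1 - 4) = 12 + 4*(-5) = 12 - 20 = -8)
d(j) = -8
d(-5) + l*M(4) = -8 + 73*(-1 - 1*4) = -8 + 73*(-1 - 4) = -8 + 73*(-5) = -8 - 365 = -373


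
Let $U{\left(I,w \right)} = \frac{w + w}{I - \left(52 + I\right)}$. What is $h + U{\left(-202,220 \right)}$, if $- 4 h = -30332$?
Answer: $\frac{98469}{13} \approx 7574.5$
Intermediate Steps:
$h = 7583$ ($h = \left(- \frac{1}{4}\right) \left(-30332\right) = 7583$)
$U{\left(I,w \right)} = - \frac{w}{26}$ ($U{\left(I,w \right)} = \frac{2 w}{-52} = 2 w \left(- \frac{1}{52}\right) = - \frac{w}{26}$)
$h + U{\left(-202,220 \right)} = 7583 - \frac{110}{13} = \frac{98469}{13}$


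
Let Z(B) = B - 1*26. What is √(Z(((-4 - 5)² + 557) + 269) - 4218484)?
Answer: I*√4217603 ≈ 2053.7*I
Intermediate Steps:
Z(B) = -26 + B (Z(B) = B - 26 = -26 + B)
√(Z(((-4 - 5)² + 557) + 269) - 4218484) = √((-26 + (((-4 - 5)² + 557) + 269)) - 4218484) = √((-26 + (((-9)² + 557) + 269)) - 4218484) = √((-26 + ((81 + 557) + 269)) - 4218484) = √((-26 + (638 + 269)) - 4218484) = √((-26 + 907) - 4218484) = √(881 - 4218484) = √(-4217603) = I*√4217603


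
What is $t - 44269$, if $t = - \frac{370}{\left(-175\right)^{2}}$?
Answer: $- \frac{271147699}{6125} \approx -44269.0$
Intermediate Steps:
$t = - \frac{74}{6125}$ ($t = - \frac{370}{30625} = \left(-370\right) \frac{1}{30625} = - \frac{74}{6125} \approx -0.012082$)
$t - 44269 = - \frac{74}{6125} - 44269 = - \frac{271147699}{6125}$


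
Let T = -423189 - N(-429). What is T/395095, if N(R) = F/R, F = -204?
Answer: -12103219/11299717 ≈ -1.0711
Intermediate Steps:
N(R) = -204/R
T = -60516095/143 (T = -423189 - (-204)/(-429) = -423189 - (-204)*(-1)/429 = -423189 - 1*68/143 = -423189 - 68/143 = -60516095/143 ≈ -4.2319e+5)
T/395095 = -60516095/143/395095 = -60516095/143*1/395095 = -12103219/11299717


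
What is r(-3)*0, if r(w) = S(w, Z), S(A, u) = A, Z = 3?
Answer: 0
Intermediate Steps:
r(w) = w
r(-3)*0 = -3*0 = 0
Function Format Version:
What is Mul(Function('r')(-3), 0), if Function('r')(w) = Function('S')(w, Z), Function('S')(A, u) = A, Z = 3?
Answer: 0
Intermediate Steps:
Function('r')(w) = w
Mul(Function('r')(-3), 0) = Mul(-3, 0) = 0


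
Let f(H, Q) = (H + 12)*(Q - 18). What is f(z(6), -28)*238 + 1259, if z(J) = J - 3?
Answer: -162961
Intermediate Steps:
z(J) = -3 + J
f(H, Q) = (-18 + Q)*(12 + H) (f(H, Q) = (12 + H)*(-18 + Q) = (-18 + Q)*(12 + H))
f(z(6), -28)*238 + 1259 = (-216 - 18*(-3 + 6) + 12*(-28) + (-3 + 6)*(-28))*238 + 1259 = (-216 - 18*3 - 336 + 3*(-28))*238 + 1259 = (-216 - 54 - 336 - 84)*238 + 1259 = -690*238 + 1259 = -164220 + 1259 = -162961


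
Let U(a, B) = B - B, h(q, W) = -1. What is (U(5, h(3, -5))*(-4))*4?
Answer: 0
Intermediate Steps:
U(a, B) = 0
(U(5, h(3, -5))*(-4))*4 = (0*(-4))*4 = 0*4 = 0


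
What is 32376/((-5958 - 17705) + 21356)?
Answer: -10792/769 ≈ -14.034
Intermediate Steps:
32376/((-5958 - 17705) + 21356) = 32376/(-23663 + 21356) = 32376/(-2307) = 32376*(-1/2307) = -10792/769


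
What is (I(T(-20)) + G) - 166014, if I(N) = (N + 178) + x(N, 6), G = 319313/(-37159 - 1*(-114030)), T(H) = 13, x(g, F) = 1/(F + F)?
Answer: -152959849369/922452 ≈ -1.6582e+5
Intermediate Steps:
x(g, F) = 1/(2*F)
G = 319313/76871 (G = 319313/(-37159 + 114030) = 319313/76871 ≈ 4.1539)
I(N) = 2137/12 + N (I(N) = (N + 178) + (1/2)/6 = (178 + N) + (1/2)*(1/6) = (178 + N) + 1/12 = 2137/12 + N)
(I(T(-20)) + G) - 166014 = ((2137/12 + 13) + 319313/76871) - 166014 = (2293/12 + 319313/76871) - 166014 = 180096959/922452 - 166014 = -152959849369/922452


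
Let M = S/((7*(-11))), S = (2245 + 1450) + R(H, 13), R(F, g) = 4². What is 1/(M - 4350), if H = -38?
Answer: -77/338661 ≈ -0.00022737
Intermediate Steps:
R(F, g) = 16
S = 3711 (S = (2245 + 1450) + 16 = 3695 + 16 = 3711)
M = -3711/77 (M = 3711/((7*(-11))) = 3711/(-77) = 3711*(-1/77) = -3711/77 ≈ -48.195)
1/(M - 4350) = 1/(-3711/77 - 4350) = 1/(-338661/77) = -77/338661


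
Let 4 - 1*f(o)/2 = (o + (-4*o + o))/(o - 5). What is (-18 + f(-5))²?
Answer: 64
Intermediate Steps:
f(o) = 8 + 4*o/(-5 + o) (f(o) = 8 - 2*(o + (-4*o + o))/(o - 5) = 8 - 2*(o - 3*o)/(-5 + o) = 8 - 2*(-2*o)/(-5 + o) = 8 - (-4)*o/(-5 + o) = 8 + 4*o/(-5 + o))
(-18 + f(-5))² = (-18 + 4*(-10 + 3*(-5))/(-5 - 5))² = (-18 + 4*(-10 - 15)/(-10))² = (-18 + 4*(-⅒)*(-25))² = (-18 + 10)² = (-8)² = 64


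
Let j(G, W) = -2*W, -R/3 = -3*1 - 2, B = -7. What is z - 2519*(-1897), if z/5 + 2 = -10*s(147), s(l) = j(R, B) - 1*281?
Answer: 4791883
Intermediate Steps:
R = 15 (R = -3*(-3*1 - 2) = -3*(-3 - 2) = -3*(-5) = 15)
s(l) = -267 (s(l) = -2*(-7) - 1*281 = 14 - 281 = -267)
z = 13340 (z = -10 + 5*(-10*(-267)) = -10 + 5*2670 = -10 + 13350 = 13340)
z - 2519*(-1897) = 13340 - 2519*(-1897) = 13340 - 1*(-4778543) = 13340 + 4778543 = 4791883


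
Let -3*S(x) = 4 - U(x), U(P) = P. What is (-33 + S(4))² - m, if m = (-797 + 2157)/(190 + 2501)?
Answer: 2929139/2691 ≈ 1088.5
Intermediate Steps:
S(x) = -4/3 + x/3 (S(x) = -(4 - x)/3 = -4/3 + x/3)
m = 1360/2691 ≈ 0.50539
(-33 + S(4))² - m = (-33 + (-4/3 + (⅓)*4))² - 1*1360/2691 = (-33 + (-4/3 + 4/3))² - 1360/2691 = (-33 + 0)² - 1360/2691 = (-33)² - 1360/2691 = 1089 - 1360/2691 = 2929139/2691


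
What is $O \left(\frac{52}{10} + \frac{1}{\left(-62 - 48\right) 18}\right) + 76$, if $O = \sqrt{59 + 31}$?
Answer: $76 + \frac{2059 \sqrt{10}}{132} \approx 125.33$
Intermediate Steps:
$O = 3 \sqrt{10}$ ($O = \sqrt{90} = 3 \sqrt{10} \approx 9.4868$)
$O \left(\frac{52}{10} + \frac{1}{\left(-62 - 48\right) 18}\right) + 76 = 3 \sqrt{10} \left(\frac{52}{10} + \frac{1}{\left(-62 - 48\right) 18}\right) + 76 = 3 \sqrt{10} \left(52 \cdot \frac{1}{10} + \frac{1}{-110} \cdot \frac{1}{18}\right) + 76 = 3 \sqrt{10} \left(\frac{26}{5} - \frac{1}{1980}\right) + 76 = 3 \sqrt{10} \cdot \frac{2059}{396} + 76 = \frac{2059 \sqrt{10}}{132} + 76 = 76 + \frac{2059 \sqrt{10}}{132}$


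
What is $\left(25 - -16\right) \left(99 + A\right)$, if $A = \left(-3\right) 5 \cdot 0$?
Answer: $4059$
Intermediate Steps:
$A = 0$ ($A = \left(-15\right) 0 = 0$)
$\left(25 - -16\right) \left(99 + A\right) = \left(25 - -16\right) \left(99 + 0\right) = \left(25 + 16\right) 99 = 41 \cdot 99 = 4059$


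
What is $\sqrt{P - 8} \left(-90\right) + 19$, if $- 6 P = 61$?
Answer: $19 - 15 i \sqrt{654} \approx 19.0 - 383.6 i$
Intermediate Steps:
$P = - \frac{61}{6}$ ($P = \left(- \frac{1}{6}\right) 61 = - \frac{61}{6} \approx -10.167$)
$\sqrt{P - 8} \left(-90\right) + 19 = \sqrt{- \frac{61}{6} - 8} \left(-90\right) + 19 = \sqrt{- \frac{109}{6}} \left(-90\right) + 19 = \frac{i \sqrt{654}}{6} \left(-90\right) + 19 = - 15 i \sqrt{654} + 19 = 19 - 15 i \sqrt{654}$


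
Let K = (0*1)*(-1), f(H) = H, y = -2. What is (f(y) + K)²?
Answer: 4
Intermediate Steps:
K = 0 (K = 0*(-1) = 0)
(f(y) + K)² = (-2 + 0)² = (-2)² = 4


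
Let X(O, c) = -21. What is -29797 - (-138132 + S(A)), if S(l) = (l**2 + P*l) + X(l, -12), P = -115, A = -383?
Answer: -82378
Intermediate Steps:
S(l) = -21 + l**2 - 115*l (S(l) = (l**2 - 115*l) - 21 = -21 + l**2 - 115*l)
-29797 - (-138132 + S(A)) = -29797 - (-138132 + (-21 + (-383)**2 - 115*(-383))) = -29797 - (-138132 + (-21 + 146689 + 44045)) = -29797 - (-138132 + 190713) = -29797 - 1*52581 = -29797 - 52581 = -82378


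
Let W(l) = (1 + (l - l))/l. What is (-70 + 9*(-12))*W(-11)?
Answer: 178/11 ≈ 16.182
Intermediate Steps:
W(l) = 1/l (W(l) = (1 + 0)/l = 1/l)
(-70 + 9*(-12))*W(-11) = (-70 + 9*(-12))/(-11) = (-70 - 108)*(-1/11) = -178*(-1/11) = 178/11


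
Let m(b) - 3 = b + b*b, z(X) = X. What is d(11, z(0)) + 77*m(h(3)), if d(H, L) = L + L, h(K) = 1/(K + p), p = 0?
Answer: 2387/9 ≈ 265.22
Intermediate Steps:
h(K) = 1/K (h(K) = 1/(K + 0) = 1/K)
m(b) = 3 + b + b² (m(b) = 3 + (b + b*b) = 3 + (b + b²) = 3 + b + b²)
d(H, L) = 2*L
d(11, z(0)) + 77*m(h(3)) = 2*0 + 77*(3 + 1/3 + (1/3)²) = 0 + 77*(3 + ⅓ + (⅓)²) = 0 + 77*(3 + ⅓ + ⅑) = 0 + 77*(31/9) = 0 + 2387/9 = 2387/9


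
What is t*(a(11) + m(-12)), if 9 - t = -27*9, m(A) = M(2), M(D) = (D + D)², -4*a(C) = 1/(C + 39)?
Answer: 201537/50 ≈ 4030.7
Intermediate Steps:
a(C) = -1/(4*(39 + C)) (a(C) = -1/(4*(C + 39)) = -1/(4*(39 + C)))
M(D) = 4*D² (M(D) = (2*D)² = 4*D²)
m(A) = 16 (m(A) = 4*2² = 4*4 = 16)
t = 252 (t = 9 - (-27)*9 = 9 - 1*(-243) = 9 + 243 = 252)
t*(a(11) + m(-12)) = 252*(-1/(156 + 4*11) + 16) = 252*(-1/(156 + 44) + 16) = 252*(-1/200 + 16) = 252*(3199/200) = 201537/50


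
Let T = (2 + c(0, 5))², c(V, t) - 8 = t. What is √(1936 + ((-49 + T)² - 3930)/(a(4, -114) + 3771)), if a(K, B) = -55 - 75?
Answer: √25763796102/3641 ≈ 44.084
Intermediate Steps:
c(V, t) = 8 + t
T = 225 (T = (2 + (8 + 5))² = (2 + 13)² = 15² = 225)
a(K, B) = -130
√(1936 + ((-49 + T)² - 3930)/(a(4, -114) + 3771)) = √(1936 + ((-49 + 225)² - 3930)/(-130 + 3771)) = √(1936 + (176² - 3930)/3641) = √(1936 + (30976 - 3930)*(1/3641)) = √(1936 + 27046*(1/3641)) = √(1936 + 27046/3641) = √(7076022/3641) = √25763796102/3641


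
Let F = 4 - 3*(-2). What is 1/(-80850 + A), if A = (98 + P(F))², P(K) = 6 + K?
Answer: -1/67854 ≈ -1.4738e-5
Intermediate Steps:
F = 10 (F = 4 + 6 = 10)
A = 12996 (A = (98 + (6 + 10))² = (98 + 16)² = 114² = 12996)
1/(-80850 + A) = 1/(-80850 + 12996) = 1/(-67854) = -1/67854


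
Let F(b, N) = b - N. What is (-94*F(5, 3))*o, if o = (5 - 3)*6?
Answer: -2256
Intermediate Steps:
o = 12 (o = 2*6 = 12)
(-94*F(5, 3))*o = -94*(5 - 1*3)*12 = -94*(5 - 3)*12 = -94*2*12 = -188*12 = -2256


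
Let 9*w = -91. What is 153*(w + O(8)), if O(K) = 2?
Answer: -1241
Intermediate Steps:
w = -91/9 (w = (⅑)*(-91) = -91/9 ≈ -10.111)
153*(w + O(8)) = 153*(-91/9 + 2) = 153*(-73/9) = -1241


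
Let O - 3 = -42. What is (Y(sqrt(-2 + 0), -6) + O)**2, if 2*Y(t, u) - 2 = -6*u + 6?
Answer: 289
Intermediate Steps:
O = -39 (O = 3 - 42 = -39)
Y(t, u) = 4 - 3*u (Y(t, u) = 1 + (-6*u + 6)/2 = 1 + (6 - 6*u)/2 = 1 + (3 - 3*u) = 4 - 3*u)
(Y(sqrt(-2 + 0), -6) + O)**2 = ((4 - 3*(-6)) - 39)**2 = ((4 + 18) - 39)**2 = (22 - 39)**2 = (-17)**2 = 289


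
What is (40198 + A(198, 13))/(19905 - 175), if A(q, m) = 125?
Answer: 40323/19730 ≈ 2.0437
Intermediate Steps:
(40198 + A(198, 13))/(19905 - 175) = (40198 + 125)/(19905 - 175) = 40323/19730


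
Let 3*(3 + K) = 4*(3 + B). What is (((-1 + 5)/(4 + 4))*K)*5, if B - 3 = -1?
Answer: 55/6 ≈ 9.1667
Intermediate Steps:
B = 2 (B = 3 - 1 = 2)
K = 11/3 (K = -3 + (4*(3 + 2))/3 = -3 + (4*5)/3 = -3 + (⅓)*20 = -3 + 20/3 = 11/3 ≈ 3.6667)
(((-1 + 5)/(4 + 4))*K)*5 = (((-1 + 5)/(4 + 4))*(11/3))*5 = ((4/8)*(11/3))*5 = ((4*(⅛))*(11/3))*5 = ((½)*(11/3))*5 = (11/6)*5 = 55/6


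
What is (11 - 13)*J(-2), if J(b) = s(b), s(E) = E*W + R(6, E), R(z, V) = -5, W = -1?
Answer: 6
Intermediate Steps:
s(E) = -5 - E (s(E) = E*(-1) - 5 = -E - 5 = -5 - E)
J(b) = -5 - b
(11 - 13)*J(-2) = (11 - 13)*(-5 - 1*(-2)) = -2*(-5 + 2) = -2*(-3) = 6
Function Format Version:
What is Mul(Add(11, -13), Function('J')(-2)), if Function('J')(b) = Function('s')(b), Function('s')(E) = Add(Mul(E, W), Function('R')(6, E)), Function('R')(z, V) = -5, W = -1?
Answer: 6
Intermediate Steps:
Function('s')(E) = Add(-5, Mul(-1, E)) (Function('s')(E) = Add(Mul(E, -1), -5) = Add(Mul(-1, E), -5) = Add(-5, Mul(-1, E)))
Function('J')(b) = Add(-5, Mul(-1, b))
Mul(Add(11, -13), Function('J')(-2)) = Mul(Add(11, -13), Add(-5, Mul(-1, -2))) = Mul(-2, Add(-5, 2)) = Mul(-2, -3) = 6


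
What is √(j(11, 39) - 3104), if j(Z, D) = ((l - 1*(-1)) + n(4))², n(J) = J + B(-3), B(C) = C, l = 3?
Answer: I*√3079 ≈ 55.489*I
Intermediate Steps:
n(J) = -3 + J (n(J) = J - 3 = -3 + J)
j(Z, D) = 25 (j(Z, D) = ((3 - 1*(-1)) + (-3 + 4))² = ((3 + 1) + 1)² = (4 + 1)² = 5² = 25)
√(j(11, 39) - 3104) = √(25 - 3104) = √(-3079) = I*√3079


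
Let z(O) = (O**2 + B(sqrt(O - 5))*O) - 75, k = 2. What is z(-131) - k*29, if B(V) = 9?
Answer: 15849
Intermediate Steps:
z(O) = -75 + O**2 + 9*O (z(O) = (O**2 + 9*O) - 75 = -75 + O**2 + 9*O)
z(-131) - k*29 = (-75 + (-131)**2 + 9*(-131)) - 2*29 = (-75 + 17161 - 1179) - 58 = 15907 - 1*58 = 15907 - 58 = 15849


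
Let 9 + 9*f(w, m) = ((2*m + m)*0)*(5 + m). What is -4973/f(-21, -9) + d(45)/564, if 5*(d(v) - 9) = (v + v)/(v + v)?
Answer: 7011953/1410 ≈ 4973.0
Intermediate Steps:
f(w, m) = -1 (f(w, m) = -1 + (((2*m + m)*0)*(5 + m))/9 = -1 + (((3*m)*0)*(5 + m))/9 = -1 + (0*(5 + m))/9 = -1 + (1/9)*0 = -1 + 0 = -1)
d(v) = 46/5 (d(v) = 9 + ((v + v)/(v + v))/5 = 9 + ((2*v)/((2*v)))/5 = 9 + ((2*v)*(1/(2*v)))/5 = 9 + (1/5)*1 = 9 + 1/5 = 46/5)
-4973/f(-21, -9) + d(45)/564 = -4973/(-1) + (46/5)/564 = -4973*(-1) + (46/5)*(1/564) = 4973 + 23/1410 = 7011953/1410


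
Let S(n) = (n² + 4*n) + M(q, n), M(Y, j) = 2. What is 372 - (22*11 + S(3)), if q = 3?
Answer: 107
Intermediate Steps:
S(n) = 2 + n² + 4*n (S(n) = (n² + 4*n) + 2 = 2 + n² + 4*n)
372 - (22*11 + S(3)) = 372 - (22*11 + (2 + 3² + 4*3)) = 372 - (242 + (2 + 9 + 12)) = 372 - (242 + 23) = 372 - 1*265 = 372 - 265 = 107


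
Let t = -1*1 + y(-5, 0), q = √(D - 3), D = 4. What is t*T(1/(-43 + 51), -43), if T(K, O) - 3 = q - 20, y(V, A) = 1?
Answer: 0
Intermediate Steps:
q = 1 (q = √(4 - 3) = √1 = 1)
T(K, O) = -16 (T(K, O) = 3 + (1 - 20) = 3 - 19 = -16)
t = 0 (t = -1*1 + 1 = -1 + 1 = 0)
t*T(1/(-43 + 51), -43) = 0*(-16) = 0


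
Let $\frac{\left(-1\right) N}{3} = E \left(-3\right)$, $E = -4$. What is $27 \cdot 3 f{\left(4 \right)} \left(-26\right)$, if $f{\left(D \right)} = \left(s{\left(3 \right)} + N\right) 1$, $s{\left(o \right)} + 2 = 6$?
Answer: $67392$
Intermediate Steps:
$s{\left(o \right)} = 4$ ($s{\left(o \right)} = -2 + 6 = 4$)
$N = -36$ ($N = - 3 \left(\left(-4\right) \left(-3\right)\right) = \left(-3\right) 12 = -36$)
$f{\left(D \right)} = -32$ ($f{\left(D \right)} = \left(4 - 36\right) 1 = \left(-32\right) 1 = -32$)
$27 \cdot 3 f{\left(4 \right)} \left(-26\right) = 27 \cdot 3 \left(-32\right) \left(-26\right) = 27 \left(-96\right) \left(-26\right) = \left(-2592\right) \left(-26\right) = 67392$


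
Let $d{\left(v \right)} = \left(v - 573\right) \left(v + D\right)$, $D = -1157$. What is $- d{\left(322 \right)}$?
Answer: $-209585$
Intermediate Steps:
$d{\left(v \right)} = \left(-1157 + v\right) \left(-573 + v\right)$ ($d{\left(v \right)} = \left(v - 573\right) \left(v - 1157\right) = \left(-573 + v\right) \left(-1157 + v\right) = \left(-1157 + v\right) \left(-573 + v\right)$)
$- d{\left(322 \right)} = - (662961 + 322^{2} - 557060) = - (662961 + 103684 - 557060) = \left(-1\right) 209585 = -209585$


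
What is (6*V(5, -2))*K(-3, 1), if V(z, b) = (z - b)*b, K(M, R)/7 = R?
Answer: -588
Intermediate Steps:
K(M, R) = 7*R
V(z, b) = b*(z - b)
(6*V(5, -2))*K(-3, 1) = (6*(-2*(5 - 1*(-2))))*(7*1) = (6*(-2*(5 + 2)))*7 = (6*(-2*7))*7 = (6*(-14))*7 = -84*7 = -588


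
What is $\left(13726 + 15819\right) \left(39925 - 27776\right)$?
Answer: $358942205$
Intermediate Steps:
$\left(13726 + 15819\right) \left(39925 - 27776\right) = 29545 \left(39925 - 27776\right) = 29545 \cdot 12149 = 358942205$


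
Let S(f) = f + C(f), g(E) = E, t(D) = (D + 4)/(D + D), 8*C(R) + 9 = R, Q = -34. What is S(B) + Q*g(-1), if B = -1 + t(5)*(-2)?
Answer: 1189/40 ≈ 29.725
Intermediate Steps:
C(R) = -9/8 + R/8
t(D) = (4 + D)/(2*D) (t(D) = (4 + D)/((2*D)) = (4 + D)*(1/(2*D)) = (4 + D)/(2*D))
B = -14/5 (B = -1 + ((1/2)*(4 + 5)/5)*(-2) = -1 + ((1/2)*(1/5)*9)*(-2) = -1 + (9/10)*(-2) = -1 - 9/5 = -14/5 ≈ -2.8000)
S(f) = -9/8 + 9*f/8 (S(f) = f + (-9/8 + f/8) = -9/8 + 9*f/8)
S(B) + Q*g(-1) = (-9/8 + (9/8)*(-14/5)) - 34*(-1) = (-9/8 - 63/20) + 34 = -171/40 + 34 = 1189/40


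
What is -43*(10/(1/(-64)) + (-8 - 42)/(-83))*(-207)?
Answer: -472376070/83 ≈ -5.6913e+6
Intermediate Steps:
-43*(10/(1/(-64)) + (-8 - 42)/(-83))*(-207) = -43*(10/(-1/64) - 50*(-1/83))*(-207) = -43*(10*(-64) + 50/83)*(-207) = -43*(-640 + 50/83)*(-207) = -43*(-53070/83)*(-207) = (2282010/83)*(-207) = -472376070/83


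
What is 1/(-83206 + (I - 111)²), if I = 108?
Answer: -1/83197 ≈ -1.2020e-5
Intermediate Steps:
1/(-83206 + (I - 111)²) = 1/(-83206 + (108 - 111)²) = 1/(-83206 + (-3)²) = 1/(-83206 + 9) = 1/(-83197) = -1/83197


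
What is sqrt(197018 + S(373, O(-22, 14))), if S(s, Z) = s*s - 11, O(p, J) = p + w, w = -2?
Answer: 2*sqrt(84034) ≈ 579.77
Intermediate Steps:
O(p, J) = -2 + p (O(p, J) = p - 2 = -2 + p)
S(s, Z) = -11 + s**2 (S(s, Z) = s**2 - 11 = -11 + s**2)
sqrt(197018 + S(373, O(-22, 14))) = sqrt(197018 + (-11 + 373**2)) = sqrt(197018 + (-11 + 139129)) = sqrt(197018 + 139118) = sqrt(336136) = 2*sqrt(84034)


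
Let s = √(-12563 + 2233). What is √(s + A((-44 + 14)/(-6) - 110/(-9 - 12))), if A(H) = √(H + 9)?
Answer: √(42*√2121 + 441*I*√10330)/21 ≈ 7.2841 + 6.9766*I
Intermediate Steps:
s = I*√10330 (s = √(-10330) = I*√10330 ≈ 101.64*I)
A(H) = √(9 + H)
√(s + A((-44 + 14)/(-6) - 110/(-9 - 12))) = √(I*√10330 + √(9 + ((-44 + 14)/(-6) - 110/(-9 - 12)))) = √(I*√10330 + √(9 + (-30*(-⅙) - 110/(-21)))) = √(I*√10330 + √(9 + (5 - 110*(-1/21)))) = √(I*√10330 + √(9 + (5 + 110/21))) = √(I*√10330 + √(9 + 215/21)) = √(I*√10330 + √(404/21)) = √(I*√10330 + 2*√2121/21) = √(2*√2121/21 + I*√10330)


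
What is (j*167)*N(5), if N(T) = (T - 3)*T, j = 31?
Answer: 51770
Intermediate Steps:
N(T) = T*(-3 + T) (N(T) = (-3 + T)*T = T*(-3 + T))
(j*167)*N(5) = (31*167)*(5*(-3 + 5)) = 5177*(5*2) = 5177*10 = 51770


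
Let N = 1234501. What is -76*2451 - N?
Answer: -1420777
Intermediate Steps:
-76*2451 - N = -76*2451 - 1*1234501 = -186276 - 1234501 = -1420777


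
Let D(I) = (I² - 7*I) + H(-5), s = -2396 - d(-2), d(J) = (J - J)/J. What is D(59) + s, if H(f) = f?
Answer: 667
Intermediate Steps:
d(J) = 0 (d(J) = 0/J = 0)
s = -2396 (s = -2396 - 1*0 = -2396 + 0 = -2396)
D(I) = -5 + I² - 7*I (D(I) = (I² - 7*I) - 5 = -5 + I² - 7*I)
D(59) + s = (-5 + 59² - 7*59) - 2396 = (-5 + 3481 - 413) - 2396 = 3063 - 2396 = 667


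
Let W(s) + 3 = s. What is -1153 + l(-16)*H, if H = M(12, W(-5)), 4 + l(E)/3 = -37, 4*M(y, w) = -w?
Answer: -1399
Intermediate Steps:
W(s) = -3 + s
M(y, w) = -w/4 (M(y, w) = (-w)/4 = -w/4)
l(E) = -123 (l(E) = -12 + 3*(-37) = -12 - 111 = -123)
H = 2 (H = -(-3 - 5)/4 = -¼*(-8) = 2)
-1153 + l(-16)*H = -1153 - 123*2 = -1153 - 246 = -1399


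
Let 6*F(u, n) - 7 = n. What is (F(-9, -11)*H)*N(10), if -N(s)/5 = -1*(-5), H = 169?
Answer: 8450/3 ≈ 2816.7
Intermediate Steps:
N(s) = -25 (N(s) = -(-5)*(-5) = -5*5 = -25)
F(u, n) = 7/6 + n/6
(F(-9, -11)*H)*N(10) = ((7/6 + (1/6)*(-11))*169)*(-25) = ((7/6 - 11/6)*169)*(-25) = -2/3*169*(-25) = -338/3*(-25) = 8450/3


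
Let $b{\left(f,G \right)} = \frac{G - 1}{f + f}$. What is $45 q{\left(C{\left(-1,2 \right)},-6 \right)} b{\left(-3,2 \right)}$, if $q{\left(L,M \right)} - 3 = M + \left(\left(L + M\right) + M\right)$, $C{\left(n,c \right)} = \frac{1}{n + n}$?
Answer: $\frac{465}{4} \approx 116.25$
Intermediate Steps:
$C{\left(n,c \right)} = \frac{1}{2 n}$
$q{\left(L,M \right)} = 3 + L + 3 M$ ($q{\left(L,M \right)} = 3 + \left(M + \left(\left(L + M\right) + M\right)\right) = 3 + \left(M + \left(L + 2 M\right)\right) = 3 + \left(L + 3 M\right) = 3 + L + 3 M$)
$b{\left(f,G \right)} = \frac{-1 + G}{2 f}$
$45 q{\left(C{\left(-1,2 \right)},-6 \right)} b{\left(-3,2 \right)} = 45 \left(3 + \frac{1}{2 \left(-1\right)} + 3 \left(-6\right)\right) \frac{-1 + 2}{2 \left(-3\right)} = 45 \left(3 + \frac{1}{2} \left(-1\right) - 18\right) \frac{1}{2} \left(- \frac{1}{3}\right) 1 = 45 \left(3 - \frac{1}{2} - 18\right) \left(- \frac{1}{6}\right) = 45 \left(- \frac{31}{2}\right) \left(- \frac{1}{6}\right) = \left(- \frac{1395}{2}\right) \left(- \frac{1}{6}\right) = \frac{465}{4}$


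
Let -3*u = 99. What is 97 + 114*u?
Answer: -3665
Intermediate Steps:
u = -33 (u = -⅓*99 = -33)
97 + 114*u = 97 + 114*(-33) = 97 - 3762 = -3665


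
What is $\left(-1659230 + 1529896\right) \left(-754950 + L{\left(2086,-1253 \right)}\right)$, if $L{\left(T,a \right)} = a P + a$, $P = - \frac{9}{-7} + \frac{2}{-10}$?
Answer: $\frac{489893523878}{5} \approx 9.7979 \cdot 10^{10}$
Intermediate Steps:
$P = \frac{38}{35}$ ($P = \left(-9\right) \left(- \frac{1}{7}\right) + 2 \left(- \frac{1}{10}\right) = \frac{9}{7} - \frac{1}{5} = \frac{38}{35} \approx 1.0857$)
$L{\left(T,a \right)} = \frac{73 a}{35}$ ($L{\left(T,a \right)} = a \frac{38}{35} + a = \frac{38 a}{35} + a = \frac{73 a}{35}$)
$\left(-1659230 + 1529896\right) \left(-754950 + L{\left(2086,-1253 \right)}\right) = \left(-1659230 + 1529896\right) \left(-754950 + \frac{73}{35} \left(-1253\right)\right) = - 129334 \left(-754950 - \frac{13067}{5}\right) = \left(-129334\right) \left(- \frac{3787817}{5}\right) = \frac{489893523878}{5}$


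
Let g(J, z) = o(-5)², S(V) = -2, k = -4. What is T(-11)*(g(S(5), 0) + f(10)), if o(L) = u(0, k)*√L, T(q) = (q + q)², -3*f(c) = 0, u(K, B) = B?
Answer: -38720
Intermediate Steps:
f(c) = 0 (f(c) = -⅓*0 = 0)
T(q) = 4*q² (T(q) = (2*q)² = 4*q²)
o(L) = -4*√L
g(J, z) = -80 (g(J, z) = (-4*I*√5)² = -80)
T(-11)*(g(S(5), 0) + f(10)) = (4*(-11)²)*(-80 + 0) = (4*121)*(-80) = 484*(-80) = -38720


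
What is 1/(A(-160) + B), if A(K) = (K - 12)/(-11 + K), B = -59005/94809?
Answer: 5404113/2072431 ≈ 2.6076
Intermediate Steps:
B = -59005/94809 (B = -59005*1/94809 = -59005/94809 ≈ -0.62236)
A(K) = (-12 + K)/(-11 + K)
1/(A(-160) + B) = 1/((-12 - 160)/(-11 - 160) - 59005/94809) = 1/(-172/(-171) - 59005/94809) = 1/(-1/171*(-172) - 59005/94809) = 1/(172/171 - 59005/94809) = 1/(2072431/5404113) = 5404113/2072431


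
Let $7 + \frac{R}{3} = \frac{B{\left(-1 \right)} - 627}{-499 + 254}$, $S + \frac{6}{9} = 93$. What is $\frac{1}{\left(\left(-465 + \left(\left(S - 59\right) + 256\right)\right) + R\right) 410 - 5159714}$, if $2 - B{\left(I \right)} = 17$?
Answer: $- \frac{147}{769857262} \approx -1.9094 \cdot 10^{-7}$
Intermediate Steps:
$S = \frac{277}{3}$ ($S = - \frac{2}{3} + 93 = \frac{277}{3} \approx 92.333$)
$B{\left(I \right)} = -15$ ($B{\left(I \right)} = 2 - 17 = -15$)
$R = - \frac{3219}{245}$ ($R = -21 + 3 \frac{-15 - 627}{-499 + 254} = -21 + 3 \left(- \frac{642}{-245}\right) = -21 + 3 \left(\left(-642\right) \left(- \frac{1}{245}\right)\right) = -21 + 3 \cdot \frac{642}{245} = -21 + \frac{1926}{245} = - \frac{3219}{245} \approx -13.139$)
$\frac{1}{\left(\left(-465 + \left(\left(S - 59\right) + 256\right)\right) + R\right) 410 - 5159714} = \frac{1}{\left(\left(-465 + \left(\left(\frac{277}{3} - 59\right) + 256\right)\right) - \frac{3219}{245}\right) 410 - 5159714} = \frac{1}{\left(\left(-465 + \left(\frac{100}{3} + 256\right)\right) - \frac{3219}{245}\right) 410 - 5159714} = \frac{1}{\left(\left(-465 + \frac{868}{3}\right) - \frac{3219}{245}\right) 410 - 5159714} = \frac{1}{\left(- \frac{527}{3} - \frac{3219}{245}\right) 410 - 5159714} = \frac{1}{\left(- \frac{138772}{735}\right) 410 - 5159714} = \frac{1}{- \frac{11379304}{147} - 5159714} = \frac{1}{- \frac{769857262}{147}} = - \frac{147}{769857262}$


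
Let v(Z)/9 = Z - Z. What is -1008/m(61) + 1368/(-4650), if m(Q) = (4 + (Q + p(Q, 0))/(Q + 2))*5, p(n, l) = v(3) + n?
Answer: -4964196/144925 ≈ -34.254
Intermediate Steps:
v(Z) = 0 (v(Z) = 9*(Z - Z) = 9*0 = 0)
p(n, l) = n (p(n, l) = 0 + n = n)
m(Q) = 20 + 10*Q/(2 + Q) (m(Q) = (4 + (Q + Q)/(Q + 2))*5 = (4 + (2*Q)/(2 + Q))*5 = (4 + 2*Q/(2 + Q))*5 = 20 + 10*Q/(2 + Q))
-1008/m(61) + 1368/(-4650) = -1008*(2 + 61)/(10*(4 + 3*61)) + 1368/(-4650) = -1008*63/(10*(4 + 183)) + 1368*(-1/4650) = -1008/(10*(1/63)*187) - 228/775 = -1008/1870/63 - 228/775 = -1008*63/1870 - 228/775 = -31752/935 - 228/775 = -4964196/144925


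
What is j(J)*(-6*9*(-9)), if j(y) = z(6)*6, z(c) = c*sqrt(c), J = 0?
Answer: 17496*sqrt(6) ≈ 42856.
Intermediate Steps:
z(c) = c**(3/2)
j(y) = 36*sqrt(6) (j(y) = 6**(3/2)*6 = (6*sqrt(6))*6 = 36*sqrt(6))
j(J)*(-6*9*(-9)) = (36*sqrt(6))*(-6*9*(-9)) = (36*sqrt(6))*(-54*(-9)) = (36*sqrt(6))*486 = 17496*sqrt(6)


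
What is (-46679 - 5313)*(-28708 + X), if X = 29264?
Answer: -28907552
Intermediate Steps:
(-46679 - 5313)*(-28708 + X) = (-46679 - 5313)*(-28708 + 29264) = -51992*556 = -28907552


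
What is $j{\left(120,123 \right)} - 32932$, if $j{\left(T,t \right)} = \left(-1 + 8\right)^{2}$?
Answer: $-32883$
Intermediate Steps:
$j{\left(T,t \right)} = 49$ ($j{\left(T,t \right)} = 7^{2} = 49$)
$j{\left(120,123 \right)} - 32932 = 49 - 32932 = -32883$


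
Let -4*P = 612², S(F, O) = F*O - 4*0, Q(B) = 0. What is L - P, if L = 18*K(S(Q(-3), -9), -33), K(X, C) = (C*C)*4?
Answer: 172044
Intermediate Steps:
S(F, O) = F*O (S(F, O) = F*O + 0 = F*O)
K(X, C) = 4*C² (K(X, C) = C²*4 = 4*C²)
P = -93636 (P = -¼*612² = -¼*374544 = -93636)
L = 78408 (L = 18*(4*(-33)²) = 18*(4*1089) = 18*4356 = 78408)
L - P = 78408 - 1*(-93636) = 78408 + 93636 = 172044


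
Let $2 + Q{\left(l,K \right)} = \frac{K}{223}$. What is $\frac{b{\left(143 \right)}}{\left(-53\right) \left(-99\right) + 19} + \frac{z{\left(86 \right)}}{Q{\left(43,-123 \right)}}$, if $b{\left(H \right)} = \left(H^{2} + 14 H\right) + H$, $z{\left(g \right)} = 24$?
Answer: $- \frac{7663823}{1498177} \approx -5.1154$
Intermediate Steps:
$Q{\left(l,K \right)} = -2 + \frac{K}{223}$
$b{\left(H \right)} = H^{2} + 15 H$
$\frac{b{\left(143 \right)}}{\left(-53\right) \left(-99\right) + 19} + \frac{z{\left(86 \right)}}{Q{\left(43,-123 \right)}} = \frac{143 \left(15 + 143\right)}{\left(-53\right) \left(-99\right) + 19} + \frac{24}{-2 + \frac{1}{223} \left(-123\right)} = \frac{143 \cdot 158}{5247 + 19} + \frac{24}{-2 - \frac{123}{223}} = \frac{22594}{5266} + \frac{24}{- \frac{569}{223}} = 22594 \cdot \frac{1}{5266} + 24 \left(- \frac{223}{569}\right) = \frac{11297}{2633} - \frac{5352}{569} = - \frac{7663823}{1498177}$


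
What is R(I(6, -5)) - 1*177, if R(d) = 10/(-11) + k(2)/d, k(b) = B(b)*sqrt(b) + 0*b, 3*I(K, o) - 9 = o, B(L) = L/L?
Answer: -1957/11 + 3*sqrt(2)/4 ≈ -176.85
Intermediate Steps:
B(L) = 1
I(K, o) = 3 + o/3
k(b) = sqrt(b) (k(b) = 1*sqrt(b) + 0*b = sqrt(b) + 0 = sqrt(b))
R(d) = -10/11 + sqrt(2)/d (R(d) = 10/(-11) + sqrt(2)/d = 10*(-1/11) + sqrt(2)/d = -10/11 + sqrt(2)/d)
R(I(6, -5)) - 1*177 = (-10/11 + sqrt(2)/(3 + (1/3)*(-5))) - 1*177 = (-10/11 + sqrt(2)/(3 - 5/3)) - 177 = (-10/11 + sqrt(2)/(4/3)) - 177 = (-10/11 + sqrt(2)*(3/4)) - 177 = (-10/11 + 3*sqrt(2)/4) - 177 = -1957/11 + 3*sqrt(2)/4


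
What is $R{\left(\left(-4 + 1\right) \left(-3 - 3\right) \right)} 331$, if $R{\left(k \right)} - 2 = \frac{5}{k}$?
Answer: $\frac{13571}{18} \approx 753.94$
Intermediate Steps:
$R{\left(k \right)} = 2 + \frac{5}{k}$
$R{\left(\left(-4 + 1\right) \left(-3 - 3\right) \right)} 331 = \left(2 + \frac{5}{\left(-4 + 1\right) \left(-3 - 3\right)}\right) 331 = \left(2 + \frac{5}{\left(-3\right) \left(-6\right)}\right) 331 = \left(2 + \frac{5}{18}\right) 331 = \frac{41}{18} \cdot 331 = \frac{13571}{18}$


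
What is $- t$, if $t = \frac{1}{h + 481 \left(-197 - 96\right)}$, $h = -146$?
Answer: $\frac{1}{141079} \approx 7.0882 \cdot 10^{-6}$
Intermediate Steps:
$t = - \frac{1}{141079}$ ($t = \frac{1}{-146 + 481 \left(-197 - 96\right)} = \frac{1}{-146 + 481 \left(-293\right)} = \frac{1}{-146 - 140933} = \frac{1}{-141079} = - \frac{1}{141079} \approx -7.0882 \cdot 10^{-6}$)
$- t = \left(-1\right) \left(- \frac{1}{141079}\right) = \frac{1}{141079}$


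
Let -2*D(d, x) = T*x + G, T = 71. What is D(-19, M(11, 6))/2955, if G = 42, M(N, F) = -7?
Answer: 91/1182 ≈ 0.076988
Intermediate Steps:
D(d, x) = -21 - 71*x/2 (D(d, x) = -(71*x + 42)/2 = -(42 + 71*x)/2 = -21 - 71*x/2)
D(-19, M(11, 6))/2955 = (-21 - 71/2*(-7))/2955 = (-21 + 497/2)*(1/2955) = (455/2)*(1/2955) = 91/1182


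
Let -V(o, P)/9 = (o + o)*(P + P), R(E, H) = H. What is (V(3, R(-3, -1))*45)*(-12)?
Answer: -58320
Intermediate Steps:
V(o, P) = -36*P*o (V(o, P) = -9*(o + o)*(P + P) = -9*2*o*2*P = -36*P*o)
(V(3, R(-3, -1))*45)*(-12) = (-36*(-1)*3*45)*(-12) = (108*45)*(-12) = 4860*(-12) = -58320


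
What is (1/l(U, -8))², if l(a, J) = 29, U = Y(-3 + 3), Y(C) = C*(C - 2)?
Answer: 1/841 ≈ 0.0011891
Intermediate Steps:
Y(C) = C*(-2 + C)
U = 0 (U = (-3 + 3)*(-2 + (-3 + 3)) = 0*(-2 + 0) = 0*(-2) = 0)
(1/l(U, -8))² = (1/29)² = 1/841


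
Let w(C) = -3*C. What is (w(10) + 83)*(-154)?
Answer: -8162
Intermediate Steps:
(w(10) + 83)*(-154) = (-3*10 + 83)*(-154) = (-30 + 83)*(-154) = 53*(-154) = -8162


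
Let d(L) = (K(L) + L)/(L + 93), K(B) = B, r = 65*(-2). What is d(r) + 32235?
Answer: 1192955/37 ≈ 32242.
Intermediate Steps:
r = -130
d(L) = 2*L/(93 + L) (d(L) = (L + L)/(L + 93) = (2*L)/(93 + L) = 2*L/(93 + L))
d(r) + 32235 = 2*(-130)/(93 - 130) + 32235 = 2*(-130)/(-37) + 32235 = 2*(-130)*(-1/37) + 32235 = 260/37 + 32235 = 1192955/37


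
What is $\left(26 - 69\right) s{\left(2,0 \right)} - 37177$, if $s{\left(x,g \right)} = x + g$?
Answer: $-37263$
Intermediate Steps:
$s{\left(x,g \right)} = g + x$
$\left(26 - 69\right) s{\left(2,0 \right)} - 37177 = \left(26 - 69\right) \left(0 + 2\right) - 37177 = \left(-43\right) 2 - 37177 = -86 - 37177 = -37263$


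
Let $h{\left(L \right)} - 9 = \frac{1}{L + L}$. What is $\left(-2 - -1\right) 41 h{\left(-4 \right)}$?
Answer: $- \frac{2911}{8} \approx -363.88$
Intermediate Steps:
$h{\left(L \right)} = 9 + \frac{1}{2 L}$ ($h{\left(L \right)} = 9 + \frac{1}{L + L} = 9 + \frac{1}{2 L}$)
$\left(-2 - -1\right) 41 h{\left(-4 \right)} = \left(-2 - -1\right) 41 \left(9 + \frac{1}{2 \left(-4\right)}\right) = \left(-2 + 1\right) 41 \left(9 + \frac{1}{2} \left(- \frac{1}{4}\right)\right) = \left(-1\right) 41 \left(9 - \frac{1}{8}\right) = \left(-41\right) \frac{71}{8} = - \frac{2911}{8}$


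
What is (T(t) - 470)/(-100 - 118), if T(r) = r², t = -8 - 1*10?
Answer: 73/109 ≈ 0.66972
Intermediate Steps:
t = -18 (t = -8 - 10 = -18)
(T(t) - 470)/(-100 - 118) = ((-18)² - 470)/(-100 - 118) = (324 - 470)/(-218) = -146*(-1/218) = 73/109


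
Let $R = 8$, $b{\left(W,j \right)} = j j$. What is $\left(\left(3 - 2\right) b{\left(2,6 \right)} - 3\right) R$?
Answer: $264$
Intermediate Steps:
$b{\left(W,j \right)} = j^{2}$
$\left(\left(3 - 2\right) b{\left(2,6 \right)} - 3\right) R = \left(\left(3 - 2\right) 6^{2} - 3\right) 8 = \left(1 \cdot 36 - 3\right) 8 = \left(36 - 3\right) 8 = 33 \cdot 8 = 264$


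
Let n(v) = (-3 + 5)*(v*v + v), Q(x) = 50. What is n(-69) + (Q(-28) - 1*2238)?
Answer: 7196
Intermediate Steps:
n(v) = 2*v + 2*v² (n(v) = 2*(v² + v) = 2*(v + v²) = 2*v + 2*v²)
n(-69) + (Q(-28) - 1*2238) = 2*(-69)*(1 - 69) + (50 - 1*2238) = 2*(-69)*(-68) + (50 - 2238) = 9384 - 2188 = 7196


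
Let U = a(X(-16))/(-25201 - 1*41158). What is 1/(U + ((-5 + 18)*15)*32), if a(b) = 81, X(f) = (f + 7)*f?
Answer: 66359/414080079 ≈ 0.00016026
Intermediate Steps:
X(f) = f*(7 + f) (X(f) = (7 + f)*f = f*(7 + f))
U = -81/66359 (U = 81/(-25201 - 1*41158) = 81/(-25201 - 41158) = 81/(-66359) = 81*(-1/66359) = -81/66359 ≈ -0.0012206)
1/(U + ((-5 + 18)*15)*32) = 1/(-81/66359 + ((-5 + 18)*15)*32) = 1/(-81/66359 + (13*15)*32) = 1/(-81/66359 + 195*32) = 1/(-81/66359 + 6240) = 1/(414080079/66359) = 66359/414080079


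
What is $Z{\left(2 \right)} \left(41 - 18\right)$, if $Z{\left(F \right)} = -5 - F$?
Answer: $-161$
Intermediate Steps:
$Z{\left(2 \right)} \left(41 - 18\right) = \left(-5 - 2\right) \left(41 - 18\right) = \left(-5 - 2\right) 23 = \left(-7\right) 23 = -161$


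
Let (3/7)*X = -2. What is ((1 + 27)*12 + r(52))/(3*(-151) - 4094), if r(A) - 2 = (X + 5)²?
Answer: -3043/40923 ≈ -0.074359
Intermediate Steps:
X = -14/3 (X = (7/3)*(-2) = -14/3 ≈ -4.6667)
r(A) = 19/9 (r(A) = 2 + (-14/3 + 5)² = 2 + (⅓)² = 2 + ⅑ = 19/9)
((1 + 27)*12 + r(52))/(3*(-151) - 4094) = ((1 + 27)*12 + 19/9)/(3*(-151) - 4094) = (28*12 + 19/9)/(-453 - 4094) = (336 + 19/9)/(-4547) = (3043/9)*(-1/4547) = -3043/40923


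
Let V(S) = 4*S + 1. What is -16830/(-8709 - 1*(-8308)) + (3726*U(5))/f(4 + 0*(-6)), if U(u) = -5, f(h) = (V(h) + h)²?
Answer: -5400/19649 ≈ -0.27482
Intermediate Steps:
V(S) = 1 + 4*S
f(h) = (1 + 5*h)² (f(h) = ((1 + 4*h) + h)² = (1 + 5*h)²)
-16830/(-8709 - 1*(-8308)) + (3726*U(5))/f(4 + 0*(-6)) = -16830/(-8709 - 1*(-8308)) + (3726*(-5))/((1 + 5*(4 + 0*(-6)))²) = -16830/(-8709 + 8308) - 18630/(1 + 5*(4 + 0))² = -16830/(-401) - 18630/(1 + 5*4)² = -16830*(-1/401) - 18630/(1 + 20)² = 16830/401 - 18630/(21²) = 16830/401 - 18630/441 = 16830/401 - 18630*1/441 = 16830/401 - 2070/49 = -5400/19649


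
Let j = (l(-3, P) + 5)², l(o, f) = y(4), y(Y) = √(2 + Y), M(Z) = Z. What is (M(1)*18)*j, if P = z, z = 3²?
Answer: 558 + 180*√6 ≈ 998.91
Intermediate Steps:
z = 9
P = 9
l(o, f) = √6 (l(o, f) = √(2 + 4) = √6)
j = (5 + √6)² (j = (√6 + 5)² = (5 + √6)² ≈ 55.495)
(M(1)*18)*j = (1*18)*(5 + √6)² = 18*(5 + √6)²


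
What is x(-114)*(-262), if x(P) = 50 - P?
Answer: -42968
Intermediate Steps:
x(-114)*(-262) = (50 - 1*(-114))*(-262) = (50 + 114)*(-262) = 164*(-262) = -42968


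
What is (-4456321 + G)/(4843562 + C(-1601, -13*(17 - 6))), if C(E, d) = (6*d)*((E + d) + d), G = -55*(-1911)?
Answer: -271951/403913 ≈ -0.67329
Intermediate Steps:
G = 105105
C(E, d) = 6*d*(E + 2*d) (C(E, d) = (6*d)*(E + 2*d) = 6*d*(E + 2*d))
(-4456321 + G)/(4843562 + C(-1601, -13*(17 - 6))) = (-4456321 + 105105)/(4843562 + 6*(-13*(17 - 6))*(-1601 + 2*(-13*(17 - 6)))) = -4351216/(4843562 + 6*(-13*11)*(-1601 + 2*(-13*11))) = -4351216/(4843562 + 6*(-143)*(-1601 + 2*(-143))) = -4351216/(4843562 + 6*(-143)*(-1601 - 286)) = -4351216/(4843562 + 6*(-143)*(-1887)) = -4351216/(4843562 + 1619046) = -4351216/6462608 = -4351216*1/6462608 = -271951/403913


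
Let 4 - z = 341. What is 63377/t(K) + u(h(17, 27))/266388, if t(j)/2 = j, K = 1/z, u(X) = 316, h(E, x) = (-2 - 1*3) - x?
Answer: -18004835305/1686 ≈ -1.0679e+7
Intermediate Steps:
h(E, x) = -5 - x (h(E, x) = (-2 - 3) - x = -5 - x)
z = -337 (z = 4 - 1*341 = 4 - 341 = -337)
K = -1/337 (K = 1/(-337) = -1/337 ≈ -0.0029674)
t(j) = 2*j
63377/t(K) + u(h(17, 27))/266388 = 63377/((2*(-1/337))) + 316/266388 = 63377/(-2/337) + 316*(1/266388) = 63377*(-337/2) + 1/843 = -21358049/2 + 1/843 = -18004835305/1686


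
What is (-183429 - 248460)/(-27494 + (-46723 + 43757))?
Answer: 431889/30460 ≈ 14.179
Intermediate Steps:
(-183429 - 248460)/(-27494 + (-46723 + 43757)) = -431889/(-27494 - 2966) = -431889/(-30460) = -431889*(-1/30460) = 431889/30460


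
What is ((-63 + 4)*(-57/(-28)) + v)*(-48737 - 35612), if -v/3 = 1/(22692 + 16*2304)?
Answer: 7182823444/709 ≈ 1.0131e+7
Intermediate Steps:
v = -1/19852 (v = -3/(22692 + 16*2304) = -3/(22692 + 36864) = -3/59556 = -3*1/59556 = -1/19852 ≈ -5.0373e-5)
((-63 + 4)*(-57/(-28)) + v)*(-48737 - 35612) = ((-63 + 4)*(-57/(-28)) - 1/19852)*(-48737 - 35612) = (-(-3363)*(-1)/28 - 1/19852)*(-84349) = (-59*57/28 - 1/19852)*(-84349) = (-3363/28 - 1/19852)*(-84349) = -85156/709*(-84349) = 7182823444/709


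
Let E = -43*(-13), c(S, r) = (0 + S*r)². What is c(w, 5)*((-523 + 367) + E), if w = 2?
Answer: 40300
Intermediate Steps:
c(S, r) = S²*r² (c(S, r) = (S*r)² = S²*r²)
E = 559
c(w, 5)*((-523 + 367) + E) = (2²*5²)*((-523 + 367) + 559) = (4*25)*(-156 + 559) = 100*403 = 40300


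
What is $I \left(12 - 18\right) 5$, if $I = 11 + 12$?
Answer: $-690$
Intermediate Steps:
$I = 23$
$I \left(12 - 18\right) 5 = 23 \left(12 - 18\right) 5 = 23 \left(\left(-6\right) 5\right) = 23 \left(-30\right) = -690$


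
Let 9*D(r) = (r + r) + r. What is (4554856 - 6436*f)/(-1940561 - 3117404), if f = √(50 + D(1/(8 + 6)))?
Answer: -4554856/5057965 + 3218*√88242/106217265 ≈ -0.89153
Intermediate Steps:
D(r) = r/3 (D(r) = ((r + r) + r)/9 = (2*r + r)/9 = (3*r)/9 = r/3)
f = √88242/42 (f = √(50 + 1/(3*(8 + 6))) = √(50 + (⅓)/14) = √(50 + (⅓)*(1/14)) = √(50 + 1/42) = √(2101/42) = √88242/42 ≈ 7.0728)
(4554856 - 6436*f)/(-1940561 - 3117404) = (4554856 - 3218*√88242/21)/(-1940561 - 3117404) = (4554856 - 3218*√88242/21)/(-5057965) = (4554856 - 3218*√88242/21)*(-1/5057965) = -4554856/5057965 + 3218*√88242/106217265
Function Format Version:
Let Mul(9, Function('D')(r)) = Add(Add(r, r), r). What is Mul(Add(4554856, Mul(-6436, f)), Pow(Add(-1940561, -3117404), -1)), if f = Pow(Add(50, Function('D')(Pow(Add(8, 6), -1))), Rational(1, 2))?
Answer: Add(Rational(-4554856, 5057965), Mul(Rational(3218, 106217265), Pow(88242, Rational(1, 2)))) ≈ -0.89153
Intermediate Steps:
Function('D')(r) = Mul(Rational(1, 3), r) (Function('D')(r) = Mul(Rational(1, 9), Add(Add(r, r), r)) = Mul(Rational(1, 9), Add(Mul(2, r), r)) = Mul(Rational(1, 9), Mul(3, r)) = Mul(Rational(1, 3), r))
f = Mul(Rational(1, 42), Pow(88242, Rational(1, 2))) (f = Pow(Add(50, Mul(Rational(1, 3), Pow(Add(8, 6), -1))), Rational(1, 2)) = Pow(Add(50, Mul(Rational(1, 3), Pow(14, -1))), Rational(1, 2)) = Pow(Add(50, Mul(Rational(1, 3), Rational(1, 14))), Rational(1, 2)) = Pow(Add(50, Rational(1, 42)), Rational(1, 2)) = Pow(Rational(2101, 42), Rational(1, 2)) = Mul(Rational(1, 42), Pow(88242, Rational(1, 2))) ≈ 7.0728)
Mul(Add(4554856, Mul(-6436, f)), Pow(Add(-1940561, -3117404), -1)) = Mul(Add(4554856, Mul(-6436, Mul(Rational(1, 42), Pow(88242, Rational(1, 2))))), Pow(Add(-1940561, -3117404), -1)) = Mul(Add(4554856, Mul(Rational(-3218, 21), Pow(88242, Rational(1, 2)))), Pow(-5057965, -1)) = Mul(Add(4554856, Mul(Rational(-3218, 21), Pow(88242, Rational(1, 2)))), Rational(-1, 5057965)) = Add(Rational(-4554856, 5057965), Mul(Rational(3218, 106217265), Pow(88242, Rational(1, 2))))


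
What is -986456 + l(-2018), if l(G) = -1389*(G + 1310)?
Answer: -3044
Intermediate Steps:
l(G) = -1819590 - 1389*G (l(G) = -1389*(1310 + G) = -1819590 - 1389*G)
-986456 + l(-2018) = -986456 + (-1819590 - 1389*(-2018)) = -986456 + (-1819590 + 2803002) = -986456 + 983412 = -3044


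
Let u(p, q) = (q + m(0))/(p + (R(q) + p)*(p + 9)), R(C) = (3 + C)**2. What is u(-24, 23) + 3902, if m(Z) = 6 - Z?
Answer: 38255179/9804 ≈ 3902.0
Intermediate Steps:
u(p, q) = (6 + q)/(p + (9 + p)*(p + (3 + q)**2)) (u(p, q) = (q + (6 - 1*0))/(p + ((3 + q)**2 + p)*(p + 9)) = (q + (6 + 0))/(p + (p + (3 + q)**2)*(9 + p)) = (q + 6)/(p + (9 + p)*(p + (3 + q)**2)) = (6 + q)/(p + (9 + p)*(p + (3 + q)**2)))
u(-24, 23) + 3902 = (6 + 23)/((-24)**2 + 9*(3 + 23)**2 + 10*(-24) - 24*(3 + 23)**2) + 3902 = 29/(576 + 9*26**2 - 240 - 24*26**2) + 3902 = 29/(576 + 9*676 - 240 - 24*676) + 3902 = 29/(576 + 6084 - 240 - 16224) + 3902 = 29/(-9804) + 3902 = -1/9804*29 + 3902 = -29/9804 + 3902 = 38255179/9804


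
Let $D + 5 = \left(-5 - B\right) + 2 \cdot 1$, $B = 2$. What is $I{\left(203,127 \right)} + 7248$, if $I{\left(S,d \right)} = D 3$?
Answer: $7218$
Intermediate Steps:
$D = -10$ ($D = -5 + \left(\left(-5 - 2\right) + 2 \cdot 1\right) = -5 + \left(\left(-5 - 2\right) + 2\right) = -5 + \left(-7 + 2\right) = -5 - 5 = -10$)
$I{\left(S,d \right)} = -30$ ($I{\left(S,d \right)} = \left(-10\right) 3 = -30$)
$I{\left(203,127 \right)} + 7248 = -30 + 7248 = 7218$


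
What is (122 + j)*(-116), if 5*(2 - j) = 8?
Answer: -70992/5 ≈ -14198.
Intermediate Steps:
j = ⅖ (j = 2 - ⅕*8 = 2 - 8/5 = ⅖ ≈ 0.40000)
(122 + j)*(-116) = (122 + ⅖)*(-116) = (612/5)*(-116) = -70992/5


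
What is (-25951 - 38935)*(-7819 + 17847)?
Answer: -650676808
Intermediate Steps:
(-25951 - 38935)*(-7819 + 17847) = -64886*10028 = -650676808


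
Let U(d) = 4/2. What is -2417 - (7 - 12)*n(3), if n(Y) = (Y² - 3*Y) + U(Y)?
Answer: -2407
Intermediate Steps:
U(d) = 2 (U(d) = 4*(½) = 2)
n(Y) = 2 + Y² - 3*Y (n(Y) = (Y² - 3*Y) + 2 = 2 + Y² - 3*Y)
-2417 - (7 - 12)*n(3) = -2417 - (7 - 12)*(2 + 3² - 3*3) = -2417 - (-5)*(2 + 9 - 9) = -2417 - (-5)*2 = -2417 - 1*(-10) = -2417 + 10 = -2407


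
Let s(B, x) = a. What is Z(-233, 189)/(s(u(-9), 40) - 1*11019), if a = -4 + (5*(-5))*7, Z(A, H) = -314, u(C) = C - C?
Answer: 157/5599 ≈ 0.028041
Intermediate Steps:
u(C) = 0
a = -179 (a = -4 - 25*7 = -4 - 175 = -179)
s(B, x) = -179
Z(-233, 189)/(s(u(-9), 40) - 1*11019) = -314/(-179 - 1*11019) = -314/(-179 - 11019) = -314/(-11198) = -314*(-1/11198) = 157/5599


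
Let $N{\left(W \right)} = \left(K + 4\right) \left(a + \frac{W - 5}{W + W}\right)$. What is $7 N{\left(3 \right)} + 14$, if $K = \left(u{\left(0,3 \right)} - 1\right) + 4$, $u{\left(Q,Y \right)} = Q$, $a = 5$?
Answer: $\frac{728}{3} \approx 242.67$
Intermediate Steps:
$K = 3$ ($K = \left(0 - 1\right) + 4 = -1 + 4 = 3$)
$N{\left(W \right)} = 35 + \frac{7 \left(-5 + W\right)}{2 W}$ ($N{\left(W \right)} = \left(3 + 4\right) \left(5 + \frac{W - 5}{W + W}\right) = 7 \left(5 + \frac{-5 + W}{2 W}\right) = 35 + \frac{7 \left(-5 + W\right)}{2 W}$)
$7 N{\left(3 \right)} + 14 = 7 \frac{7 \left(-5 + 11 \cdot 3\right)}{2 \cdot 3} + 14 = 7 \cdot \frac{7}{2} \cdot \frac{1}{3} \left(-5 + 33\right) + 14 = 7 \cdot \frac{7}{2} \cdot \frac{1}{3} \cdot 28 + 14 = 7 \cdot \frac{98}{3} + 14 = \frac{686}{3} + 14 = \frac{728}{3}$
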